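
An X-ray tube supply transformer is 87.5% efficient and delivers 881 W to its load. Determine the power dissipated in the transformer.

P_in = P_out/η = 881/0.875 = 1006.86 W.
P_loss = P_in − P_out = 1006.86 − 881 = 126 W.

P_loss ≈ 126 W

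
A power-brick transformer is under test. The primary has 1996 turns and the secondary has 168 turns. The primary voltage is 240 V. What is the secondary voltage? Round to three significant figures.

V_s/V_p = N_s/N_p, so V_s = 240 × 168/1996 = 20.2 V.

V_s ≈ 20.2 V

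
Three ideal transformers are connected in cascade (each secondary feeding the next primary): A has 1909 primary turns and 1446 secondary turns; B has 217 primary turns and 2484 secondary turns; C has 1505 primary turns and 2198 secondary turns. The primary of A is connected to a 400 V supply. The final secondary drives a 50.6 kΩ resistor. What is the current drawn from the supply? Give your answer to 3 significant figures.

Secondary of A: V = 400.00 × 1446/1909 = 302.99 V.
Secondary of B: V = 302.99 × 2484/217 = 3468.3 V.
Secondary of C: V = 3468.3 × 2198/1505 = 5065.3 V.
I_load = 5065.3/50600 = 0.10010 A, so P_out = 5065.3 × 0.10010 = 507.06 W.
All ideal ⇒ P_in = P_out, so I_supply = 507.06/400 = 1.27 A.

I_supply ≈ 1.27 A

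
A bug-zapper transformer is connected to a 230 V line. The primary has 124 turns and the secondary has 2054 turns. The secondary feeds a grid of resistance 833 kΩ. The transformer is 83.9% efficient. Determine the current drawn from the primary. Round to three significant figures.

I_p ≈ 0.0903 A

V_s = 230 × 2054/124 = 3809.8 V.
I_s = V_s/R = 3809.8/833000 = 0.0045736 A.
P_out = V_s I_s = 3809.8 × 0.0045736 = 17.425 W.
P_in = P_out/η = 17.425/0.839 = 20.769 W.
I_p = P_in/V_p = 20.769/230 = 0.0903 A.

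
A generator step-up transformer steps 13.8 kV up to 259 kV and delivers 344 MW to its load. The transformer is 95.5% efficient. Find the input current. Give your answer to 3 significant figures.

P_in = P_out/η = 3.44×10^8/0.955 = 3.6021×10^8 W.
I_in = P_in/V_in = 3.6021×10^8/13800 = 26100 A.

I_in ≈ 26100 A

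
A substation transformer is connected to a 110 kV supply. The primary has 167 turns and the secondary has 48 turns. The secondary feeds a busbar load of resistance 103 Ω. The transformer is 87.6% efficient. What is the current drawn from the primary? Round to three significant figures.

I_p ≈ 101 A

V_s = 110000 × 48/167 = 31617 V.
I_s = V_s/R = 31617/103 = 306.96 A.
P_out = V_s I_s = 31617 × 306.96 = 9.7050×10^6 W.
P_in = P_out/η = 9.7050×10^6/0.876 = 1.1079×10^7 W.
I_p = P_in/V_p = 1.1079×10^7/110000 = 101 A.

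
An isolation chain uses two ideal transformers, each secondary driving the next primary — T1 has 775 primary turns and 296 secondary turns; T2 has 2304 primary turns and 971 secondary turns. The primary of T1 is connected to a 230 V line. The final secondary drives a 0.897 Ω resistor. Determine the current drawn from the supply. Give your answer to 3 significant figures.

After T1: V = 230.00 × 296/775 = 87.845 V.
After T2: V = 87.845 × 971/2304 = 37.022 V.
I_load = 37.022/0.897 = 41.273 A, so P_out = 37.022 × 41.273 = 1528.0 W.
All ideal ⇒ P_in = P_out, so I_supply = 1528.0/230 = 6.64 A.

I_supply ≈ 6.64 A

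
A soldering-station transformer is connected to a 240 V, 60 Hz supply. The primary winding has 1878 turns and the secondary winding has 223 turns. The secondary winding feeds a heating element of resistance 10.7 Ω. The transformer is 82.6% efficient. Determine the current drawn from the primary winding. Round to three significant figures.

V_s = 240 × 223/1878 = 28.498 V.
I_s = V_s/R = 28.498/10.7 = 2.6634 A.
P_out = V_s I_s = 28.498 × 2.6634 = 75.903 W.
P_in = P_out/η = 75.903/0.826 = 91.892 W.
I_p = P_in/V_p = 91.892/240 = 0.383 A.

I_p ≈ 0.383 A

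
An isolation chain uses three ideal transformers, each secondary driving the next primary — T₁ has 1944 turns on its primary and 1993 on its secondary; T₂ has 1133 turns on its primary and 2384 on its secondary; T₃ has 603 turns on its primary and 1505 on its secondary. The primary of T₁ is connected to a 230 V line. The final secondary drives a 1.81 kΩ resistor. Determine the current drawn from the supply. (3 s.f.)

I_supply ≈ 3.68 A

After T₁: V = 230.00 × 1993/1944 = 235.80 V.
After T₂: V = 235.80 × 2384/1133 = 496.15 V.
After T₃: V = 496.15 × 1505/603 = 1238.3 V.
I_load = 1238.3/1810 = 0.68416 A, so P_out = 1238.3 × 0.68416 = 847.21 W.
All ideal ⇒ P_in = P_out, so I_supply = 847.21/230 = 3.68 A.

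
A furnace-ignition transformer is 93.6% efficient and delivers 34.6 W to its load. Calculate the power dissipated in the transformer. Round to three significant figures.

P_loss ≈ 2.37 W

P_in = P_out/η = 34.6/0.936 = 36.9658 W.
P_loss = P_in − P_out = 36.9658 − 34.6 = 2.37 W.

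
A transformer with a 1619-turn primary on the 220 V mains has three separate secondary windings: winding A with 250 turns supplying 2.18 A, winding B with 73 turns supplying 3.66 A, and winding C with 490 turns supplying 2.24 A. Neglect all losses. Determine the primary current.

V_A = 220 × 250/1619 = 33.972 V; V_B = 220 × 73/1619 = 9.9197 V; V_C = 220 × 490/1619 = 66.584 V.
P_out = V_A I_A + V_B I_B + V_C I_C = 33.972×2.18 + 9.9197×3.66 + 66.584×2.24 = 74.058 + 36.306 + 149.15 = 259.51 W.
Ideal ⇒ P_in = P_out, so I_p = P_out/V_p = 259.51/220 = 1.18 A.

I_p ≈ 1.18 A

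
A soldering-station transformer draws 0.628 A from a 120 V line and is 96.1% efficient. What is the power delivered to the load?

P_in = V_p I_p = 120 × 0.628 = 75.360 W.
P_out = η P_in = 0.961 × 75.360 = 72.4 W.

P_out ≈ 72.4 W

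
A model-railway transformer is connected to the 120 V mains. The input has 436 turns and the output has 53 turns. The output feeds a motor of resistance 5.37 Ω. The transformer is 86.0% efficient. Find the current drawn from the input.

V_out = 120 × 53/436 = 14.587 V.
I_out = V_out/R = 14.587/5.37 = 2.7164 A.
P_out = V_out I_out = 14.587 × 2.7164 = 39.625 W.
P_in = P_out/η = 39.625/0.860 = 46.075 W.
I_in = P_in/V_in = 46.075/120 = 0.384 A.

I_in ≈ 0.384 A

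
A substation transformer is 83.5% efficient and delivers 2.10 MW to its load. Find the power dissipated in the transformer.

P_in = P_out/η = 2.10×10^6/0.835 = 2.51497×10^6 W.
P_loss = P_in − P_out = 2.51497×10^6 − 2.10×10^6 = 415000 W.

P_loss ≈ 415000 W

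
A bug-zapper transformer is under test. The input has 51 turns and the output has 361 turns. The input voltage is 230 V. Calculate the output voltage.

V_out ≈ 1630 V

V_out/V_in = N_out/N_in, so V_out = 230 × 361/51 = 1630 V.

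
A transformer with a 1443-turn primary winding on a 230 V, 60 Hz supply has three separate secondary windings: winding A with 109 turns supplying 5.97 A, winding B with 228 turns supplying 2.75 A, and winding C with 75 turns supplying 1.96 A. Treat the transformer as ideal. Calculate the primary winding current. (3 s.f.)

V_A = 230 × 109/1443 = 17.374 V; V_B = 230 × 228/1443 = 36.341 V; V_C = 230 × 75/1443 = 11.954 V.
P_out = V_A I_A + V_B I_B + V_C I_C = 17.374×5.97 + 36.341×2.75 + 11.954×1.96 = 103.72 + 99.938 + 23.430 = 227.09 W.
Ideal ⇒ P_in = P_out, so I_p = P_out/V_p = 227.09/230 = 0.987 A.

I_p ≈ 0.987 A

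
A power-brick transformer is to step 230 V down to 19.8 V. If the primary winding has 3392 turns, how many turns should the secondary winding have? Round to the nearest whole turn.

N_s = 292 turns

N_s/N_p = V_s/V_p, so N_s = 3392 × 19.8/230 = 292.0 ≈ 292 turns.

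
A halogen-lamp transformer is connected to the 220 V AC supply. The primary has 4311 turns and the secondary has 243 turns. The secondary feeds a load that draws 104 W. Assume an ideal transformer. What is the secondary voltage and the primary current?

V_s = V_p × N_s/N_p = 220 × 243/4311 = 12.401 V.
I_s = P/V_s = 104/12.401 = 8.3865 A.
I_p = I_s × N_s/N_p = 8.3865 × 243/4311 = 0.473 A.

V_s ≈ 12.4 V, I_p ≈ 0.473 A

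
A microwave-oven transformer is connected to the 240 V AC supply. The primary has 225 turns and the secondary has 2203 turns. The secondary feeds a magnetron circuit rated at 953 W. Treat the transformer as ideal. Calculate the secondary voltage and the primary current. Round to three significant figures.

V_s = V_p × N_s/N_p = 240 × 2203/225 = 2349.9 V.
I_s = P/V_s = 953/2349.9 = 0.40555 A.
I_p = I_s × N_s/N_p = 0.40555 × 2203/225 = 3.97 A.

V_s ≈ 2350 V, I_p ≈ 3.97 A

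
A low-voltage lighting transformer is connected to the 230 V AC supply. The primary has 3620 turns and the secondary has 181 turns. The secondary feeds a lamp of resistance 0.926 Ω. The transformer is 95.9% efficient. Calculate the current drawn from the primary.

V_s = 230 × 181/3620 = 11.500 V.
I_s = V_s/R = 11.500/0.926 = 12.419 A.
P_out = V_s I_s = 11.500 × 12.419 = 142.82 W.
P_in = P_out/η = 142.82/0.959 = 148.92 W.
I_p = P_in/V_p = 148.92/230 = 0.647 A.

I_p ≈ 0.647 A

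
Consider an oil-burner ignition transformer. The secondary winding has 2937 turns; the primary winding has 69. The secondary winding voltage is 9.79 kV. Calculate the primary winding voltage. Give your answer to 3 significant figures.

V_p ≈ 230 V

V_p/V_s = N_p/N_s, so V_p = 9790 × 69/2937 = 230 V.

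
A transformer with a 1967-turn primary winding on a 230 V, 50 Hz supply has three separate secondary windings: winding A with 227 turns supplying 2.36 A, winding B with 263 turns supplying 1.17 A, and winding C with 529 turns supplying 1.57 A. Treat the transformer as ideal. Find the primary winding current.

V_A = 230 × 227/1967 = 26.543 V; V_B = 230 × 263/1967 = 30.752 V; V_C = 230 × 529/1967 = 61.856 V.
P_out = V_A I_A + V_B I_B + V_C I_C = 26.543×2.36 + 30.752×1.17 + 61.856×1.57 = 62.641 + 35.980 + 97.113 = 195.74 W.
Ideal ⇒ P_in = P_out, so I_p = P_out/V_p = 195.74/230 = 0.851 A.

I_p ≈ 0.851 A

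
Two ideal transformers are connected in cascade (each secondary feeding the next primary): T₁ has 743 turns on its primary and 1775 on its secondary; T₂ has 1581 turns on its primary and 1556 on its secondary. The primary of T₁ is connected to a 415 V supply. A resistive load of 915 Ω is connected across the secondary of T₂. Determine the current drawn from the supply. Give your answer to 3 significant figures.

After T₁: V = 415.00 × 1775/743 = 991.42 V.
After T₂: V = 991.42 × 1556/1581 = 975.74 V.
I_load = 975.74/915 = 1.0664 A, so P_out = 975.74 × 1.0664 = 1040.5 W.
All ideal ⇒ P_in = P_out, so I_supply = 1040.5/415 = 2.51 A.

I_supply ≈ 2.51 A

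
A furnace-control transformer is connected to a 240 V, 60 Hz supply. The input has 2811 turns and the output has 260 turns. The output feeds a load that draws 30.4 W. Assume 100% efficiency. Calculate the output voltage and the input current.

V_out = V_in × N_out/N_in = 240 × 260/2811 = 22.199 V.
I_out = P/V_out = 30.4/22.199 = 1.3695 A.
I_in = I_out × N_out/N_in = 1.3695 × 260/2811 = 0.127 A.

V_out ≈ 22.2 V, I_in ≈ 0.127 A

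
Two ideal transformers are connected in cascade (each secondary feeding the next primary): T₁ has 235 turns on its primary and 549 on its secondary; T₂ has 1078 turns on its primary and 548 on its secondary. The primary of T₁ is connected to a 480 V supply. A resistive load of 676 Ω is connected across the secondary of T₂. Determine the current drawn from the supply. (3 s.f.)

I_supply ≈ 1.00 A

After T₁: V = 480.00 × 549/235 = 1121.4 V.
After T₂: V = 1121.4 × 548/1078 = 570.04 V.
I_load = 570.04/676 = 0.84326 A, so P_out = 570.04 × 0.84326 = 480.69 W.
All ideal ⇒ P_in = P_out, so I_supply = 480.69/480 = 1.00 A.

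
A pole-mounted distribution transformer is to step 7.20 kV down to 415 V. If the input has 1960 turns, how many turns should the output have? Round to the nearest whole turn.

N_out/N_in = V_out/V_in, so N_out = 1960 × 415/7200 = 113.0 ≈ 113 turns.

N_out = 113 turns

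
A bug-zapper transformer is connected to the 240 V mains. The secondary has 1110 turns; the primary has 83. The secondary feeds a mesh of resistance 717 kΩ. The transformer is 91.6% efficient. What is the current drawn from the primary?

I_p ≈ 0.0654 A

V_s = 240 × 1110/83 = 3209.6 V.
I_s = V_s/R = 3209.6/717000 = 0.0044765 A.
P_out = V_s I_s = 3209.6 × 0.0044765 = 14.368 W.
P_in = P_out/η = 14.368/0.916 = 15.685 W.
I_p = P_in/V_p = 15.685/240 = 0.0654 A.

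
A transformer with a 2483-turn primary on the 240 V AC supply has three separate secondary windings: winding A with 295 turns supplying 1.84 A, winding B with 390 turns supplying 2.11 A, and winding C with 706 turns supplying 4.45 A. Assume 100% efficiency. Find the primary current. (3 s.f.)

V_A = 240 × 295/2483 = 28.514 V; V_B = 240 × 390/2483 = 37.696 V; V_C = 240 × 706/2483 = 68.240 V.
P_out = V_A I_A + V_B I_B + V_C I_C = 28.514×1.84 + 37.696×2.11 + 68.240×4.45 = 52.466 + 79.539 + 303.67 = 435.67 W.
Ideal ⇒ P_in = P_out, so I_p = P_out/V_p = 435.67/240 = 1.82 A.

I_p ≈ 1.82 A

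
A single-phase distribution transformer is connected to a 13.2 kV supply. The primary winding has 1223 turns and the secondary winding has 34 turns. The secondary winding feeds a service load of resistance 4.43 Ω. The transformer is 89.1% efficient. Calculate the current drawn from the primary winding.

I_p ≈ 2.58 A

V_s = 13200 × 34/1223 = 366.97 V.
I_s = V_s/R = 366.97/4.43 = 82.837 A.
P_out = V_s I_s = 366.97 × 82.837 = 30398 W.
P_in = P_out/η = 30398/0.891 = 34117 W.
I_p = P_in/V_p = 34117/13200 = 2.58 A.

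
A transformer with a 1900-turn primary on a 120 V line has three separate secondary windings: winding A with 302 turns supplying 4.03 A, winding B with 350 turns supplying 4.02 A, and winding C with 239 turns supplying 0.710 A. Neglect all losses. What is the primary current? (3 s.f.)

V_A = 120 × 302/1900 = 19.074 V; V_B = 120 × 350/1900 = 22.105 V; V_C = 120 × 239/1900 = 15.095 V.
P_out = V_A I_A + V_B I_B + V_C I_C = 19.074×4.03 + 22.105×4.02 + 15.095×0.710 = 76.867 + 88.863 + 10.717 = 176.45 W.
Ideal ⇒ P_in = P_out, so I_p = P_out/V_p = 176.45/120 = 1.47 A.

I_p ≈ 1.47 A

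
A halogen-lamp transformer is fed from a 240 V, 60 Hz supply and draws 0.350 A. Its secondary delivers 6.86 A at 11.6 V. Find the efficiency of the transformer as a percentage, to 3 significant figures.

η ≈ 94.7%

P_in = 240 × 0.350 = 84.0000 W.
P_out = 11.6 × 6.86 = 79.5760 W.
η = P_out/P_in = 79.5760/84.0000 = 0.947.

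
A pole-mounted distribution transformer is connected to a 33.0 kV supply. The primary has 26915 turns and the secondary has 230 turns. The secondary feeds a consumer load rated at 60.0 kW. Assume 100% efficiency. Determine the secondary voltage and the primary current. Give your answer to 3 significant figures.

V_s = V_p × N_s/N_p = 33000 × 230/26915 = 282.00 V.
I_s = P/V_s = 60000/282.00 = 212.77 A.
I_p = I_s × N_s/N_p = 212.77 × 230/26915 = 1.82 A.

V_s ≈ 282 V, I_p ≈ 1.82 A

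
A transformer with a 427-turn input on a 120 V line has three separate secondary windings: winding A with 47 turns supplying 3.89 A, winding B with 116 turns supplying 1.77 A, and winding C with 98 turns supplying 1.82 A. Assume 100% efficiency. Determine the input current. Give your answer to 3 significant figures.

I_in ≈ 1.33 A

V_A = 120 × 47/427 = 13.208 V; V_B = 120 × 116/427 = 32.600 V; V_C = 120 × 98/427 = 27.541 V.
P_out = V_A I_A + V_B I_B + V_C I_C = 13.208×3.89 + 32.600×1.77 + 27.541×1.82 = 51.381 + 57.701 + 50.125 = 159.21 W.
Ideal ⇒ P_in = P_out, so I_in = P_out/V_in = 159.21/120 = 1.33 A.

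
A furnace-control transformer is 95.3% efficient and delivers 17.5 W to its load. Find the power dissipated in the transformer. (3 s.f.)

P_loss ≈ 0.863 W

P_in = P_out/η = 17.5/0.953 = 18.3631 W.
P_loss = P_in − P_out = 18.3631 − 17.5 = 0.863 W.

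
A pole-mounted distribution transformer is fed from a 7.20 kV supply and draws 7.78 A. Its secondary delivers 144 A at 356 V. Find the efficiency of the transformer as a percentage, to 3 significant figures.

P_in = 7200 × 7.78 = 56016.0 W.
P_out = 356 × 144 = 51264.0 W.
η = P_out/P_in = 51264.0/56016.0 = 0.915.

η ≈ 91.5%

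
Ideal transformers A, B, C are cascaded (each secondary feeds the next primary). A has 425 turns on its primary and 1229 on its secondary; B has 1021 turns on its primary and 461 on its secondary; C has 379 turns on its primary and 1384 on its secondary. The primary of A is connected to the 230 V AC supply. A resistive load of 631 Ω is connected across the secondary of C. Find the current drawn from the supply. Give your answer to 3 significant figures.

Secondary of A: V = 230.00 × 1229/425 = 665.11 V.
Secondary of B: V = 665.11 × 461/1021 = 300.31 V.
Secondary of C: V = 300.31 × 1384/379 = 1096.6 V.
I_load = 1096.6/631 = 1.7379 A, so P_out = 1096.6 × 1.7379 = 1905.9 W.
All ideal ⇒ P_in = P_out, so I_supply = 1905.9/230 = 8.29 A.

I_supply ≈ 8.29 A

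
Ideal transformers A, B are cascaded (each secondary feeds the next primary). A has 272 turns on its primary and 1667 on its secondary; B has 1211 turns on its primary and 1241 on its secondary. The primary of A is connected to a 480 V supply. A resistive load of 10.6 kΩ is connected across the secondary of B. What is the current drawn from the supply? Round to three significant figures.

Secondary of A: V = 480.00 × 1667/272 = 2941.8 V.
Secondary of B: V = 2941.8 × 1241/1211 = 3014.6 V.
I_load = 3014.6/10600 = 0.28440 A, so P_out = 3014.6 × 0.28440 = 857.36 W.
All ideal ⇒ P_in = P_out, so I_supply = 857.36/480 = 1.79 A.

I_supply ≈ 1.79 A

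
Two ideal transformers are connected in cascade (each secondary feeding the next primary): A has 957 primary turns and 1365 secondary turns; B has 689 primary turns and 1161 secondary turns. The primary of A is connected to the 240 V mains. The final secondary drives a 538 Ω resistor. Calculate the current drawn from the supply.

I_supply ≈ 2.58 A

After A: V = 240.00 × 1365/957 = 342.32 V.
After B: V = 342.32 × 1161/689 = 576.83 V.
I_load = 576.83/538 = 1.0722 A, so P_out = 576.83 × 1.0722 = 618.45 W.
All ideal ⇒ P_in = P_out, so I_supply = 618.45/240 = 2.58 A.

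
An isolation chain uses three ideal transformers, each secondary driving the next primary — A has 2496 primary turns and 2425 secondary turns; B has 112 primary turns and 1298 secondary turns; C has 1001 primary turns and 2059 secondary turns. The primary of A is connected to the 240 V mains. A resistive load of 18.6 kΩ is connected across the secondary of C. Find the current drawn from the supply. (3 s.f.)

I_supply ≈ 6.92 A

After A: V = 240.00 × 2425/2496 = 233.17 V.
After B: V = 233.17 × 1298/112 = 2702.3 V.
After C: V = 2702.3 × 2059/1001 = 5558.5 V.
I_load = 5558.5/18600 = 0.29884 A, so P_out = 5558.5 × 0.29884 = 1661.1 W.
All ideal ⇒ P_in = P_out, so I_supply = 1661.1/240 = 6.92 A.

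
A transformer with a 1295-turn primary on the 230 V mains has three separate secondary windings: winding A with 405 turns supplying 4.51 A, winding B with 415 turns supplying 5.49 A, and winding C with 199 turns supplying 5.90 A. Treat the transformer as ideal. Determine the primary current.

I_p ≈ 4.08 A

V_A = 230 × 405/1295 = 71.931 V; V_B = 230 × 415/1295 = 73.707 V; V_C = 230 × 199/1295 = 35.344 V.
P_out = V_A I_A + V_B I_B + V_C I_C = 71.931×4.51 + 73.707×5.49 + 35.344×5.90 = 324.41 + 404.65 + 208.53 = 937.58 W.
Ideal ⇒ P_in = P_out, so I_p = P_out/V_p = 937.58/230 = 4.08 A.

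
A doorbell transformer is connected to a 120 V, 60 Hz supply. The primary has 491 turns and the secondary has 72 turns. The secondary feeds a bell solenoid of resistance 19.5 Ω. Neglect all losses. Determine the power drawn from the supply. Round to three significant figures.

V_s = V_p × N_s/N_p = 120 × 72/491 = 17.597 V.
I_s = V_s/R = 17.597/19.5 = 0.90240 A.
I_p = I_s × N_s/N_p = 0.90240 × 72/491 = 0.13233 A.
P = V_p I_p = 120 × 0.13233 = 15.9 W.

P ≈ 15.9 W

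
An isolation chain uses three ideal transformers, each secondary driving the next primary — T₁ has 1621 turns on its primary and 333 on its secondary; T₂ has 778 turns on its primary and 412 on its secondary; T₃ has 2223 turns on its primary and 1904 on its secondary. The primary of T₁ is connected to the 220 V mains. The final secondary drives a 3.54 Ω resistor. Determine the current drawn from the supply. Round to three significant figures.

Secondary of T₁: V = 220.00 × 333/1621 = 45.194 V.
Secondary of T₂: V = 45.194 × 412/778 = 23.933 V.
Secondary of T₃: V = 23.933 × 1904/2223 = 20.499 V.
I_load = 20.499/3.54 = 5.7906 A, so P_out = 20.499 × 5.7906 = 118.70 W.
All ideal ⇒ P_in = P_out, so I_supply = 118.70/220 = 0.540 A.

I_supply ≈ 0.540 A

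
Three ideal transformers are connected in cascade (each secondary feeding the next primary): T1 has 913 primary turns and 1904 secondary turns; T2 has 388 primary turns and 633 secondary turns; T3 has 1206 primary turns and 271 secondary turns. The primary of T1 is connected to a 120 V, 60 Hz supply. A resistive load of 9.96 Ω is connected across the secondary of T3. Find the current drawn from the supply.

I_supply ≈ 7.04 A

After T1: V = 120.00 × 1904/913 = 250.25 V.
After T2: V = 250.25 × 633/388 = 408.27 V.
After T3: V = 408.27 × 271/1206 = 91.743 V.
I_load = 91.743/9.96 = 9.2111 A, so P_out = 91.743 × 9.2111 = 845.05 W.
All ideal ⇒ P_in = P_out, so I_supply = 845.05/120 = 7.04 A.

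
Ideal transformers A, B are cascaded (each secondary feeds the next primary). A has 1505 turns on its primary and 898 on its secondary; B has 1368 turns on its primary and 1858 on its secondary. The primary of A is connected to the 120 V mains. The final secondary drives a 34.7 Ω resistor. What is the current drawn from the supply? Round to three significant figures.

After A: V = 120.00 × 898/1505 = 71.601 V.
After B: V = 71.601 × 1858/1368 = 97.248 V.
I_load = 97.248/34.7 = 2.8025 A, so P_out = 97.248 × 2.8025 = 272.54 W.
All ideal ⇒ P_in = P_out, so I_supply = 272.54/120 = 2.27 A.

I_supply ≈ 2.27 A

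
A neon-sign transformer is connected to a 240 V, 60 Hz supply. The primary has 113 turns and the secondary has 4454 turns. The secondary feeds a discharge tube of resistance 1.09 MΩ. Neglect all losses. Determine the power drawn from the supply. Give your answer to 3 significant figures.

V_s = V_p × N_s/N_p = 240 × 4454/113 = 9459.8 V.
I_s = V_s/R = 9459.8/(1.09×10^6) = 0.0086787 A.
I_p = I_s × N_s/N_p = 0.0086787 × 4454/113 = 0.34208 A.
P = V_p I_p = 240 × 0.34208 = 82.1 W.

P ≈ 82.1 W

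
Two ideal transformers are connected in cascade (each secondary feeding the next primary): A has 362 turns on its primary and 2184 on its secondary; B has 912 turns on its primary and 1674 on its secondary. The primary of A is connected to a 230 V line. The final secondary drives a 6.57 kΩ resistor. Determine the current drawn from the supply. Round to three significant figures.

I_supply ≈ 4.29 A

Secondary of A: V = 230.00 × 2184/362 = 1387.6 V.
Secondary of B: V = 1387.6 × 1674/912 = 2547.0 V.
I_load = 2547.0/6570 = 0.38767 A, so P_out = 2547.0 × 0.38767 = 987.41 W.
All ideal ⇒ P_in = P_out, so I_supply = 987.41/230 = 4.29 A.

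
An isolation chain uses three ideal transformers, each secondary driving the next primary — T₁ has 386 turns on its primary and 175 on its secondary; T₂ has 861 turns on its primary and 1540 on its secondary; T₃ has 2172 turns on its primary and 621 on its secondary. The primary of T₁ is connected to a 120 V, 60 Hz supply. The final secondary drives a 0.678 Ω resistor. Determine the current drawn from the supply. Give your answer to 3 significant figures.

After T₁: V = 120.00 × 175/386 = 54.404 V.
After T₂: V = 54.404 × 1540/861 = 97.308 V.
After T₃: V = 97.308 × 621/2172 = 27.822 V.
I_load = 27.822/0.678 = 41.035 A, so P_out = 27.822 × 41.035 = 1141.7 W.
All ideal ⇒ P_in = P_out, so I_supply = 1141.7/120 = 9.51 A.

I_supply ≈ 9.51 A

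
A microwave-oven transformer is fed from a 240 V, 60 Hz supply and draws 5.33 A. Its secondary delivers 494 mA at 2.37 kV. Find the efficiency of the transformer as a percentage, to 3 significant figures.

η ≈ 91.5%

P_in = 240 × 5.33 = 1279.20 W.
P_out = 2370 × 0.494 = 1170.78 W.
η = P_out/P_in = 1170.78/1279.20 = 0.915.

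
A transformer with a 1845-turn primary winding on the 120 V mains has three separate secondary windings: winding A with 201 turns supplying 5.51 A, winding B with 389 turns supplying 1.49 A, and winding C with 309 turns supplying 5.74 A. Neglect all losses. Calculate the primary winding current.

I_p ≈ 1.88 A

V_A = 120 × 201/1845 = 13.073 V; V_B = 120 × 389/1845 = 25.301 V; V_C = 120 × 309/1845 = 20.098 V.
P_out = V_A I_A + V_B I_B + V_C I_C = 13.073×5.51 + 25.301×1.49 + 20.098×5.74 = 72.033 + 37.698 + 115.36 = 225.09 W.
Ideal ⇒ P_in = P_out, so I_p = P_out/V_p = 225.09/120 = 1.88 A.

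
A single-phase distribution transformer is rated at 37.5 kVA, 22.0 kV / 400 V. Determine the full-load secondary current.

I_s = S/V_s = 37500/400 = 93.8 A.

I_s ≈ 93.8 A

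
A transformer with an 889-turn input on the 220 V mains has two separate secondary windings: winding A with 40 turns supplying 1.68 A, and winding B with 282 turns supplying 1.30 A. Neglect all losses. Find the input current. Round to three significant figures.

V_A = 220 × 40/889 = 9.8988 V; V_B = 220 × 282/889 = 69.786 V.
P_out = V_A I_A + V_B I_B = 9.8988×1.68 + 69.786×1.30 = 16.630 + 90.722 = 107.35 W.
Ideal ⇒ P_in = P_out, so I_in = P_out/V_in = 107.35/220 = 0.488 A.

I_in ≈ 0.488 A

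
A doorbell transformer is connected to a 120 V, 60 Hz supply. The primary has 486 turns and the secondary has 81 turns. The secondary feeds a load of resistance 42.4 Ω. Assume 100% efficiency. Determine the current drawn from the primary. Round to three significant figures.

I_p ≈ 0.0786 A

V_s = V_p × N_s/N_p = 120 × 81/486 = 20.000 V.
I_s = V_s/R = 20.000/42.4 = 0.47170 A.
For an ideal transformer I_p N_p = I_s N_s, so I_p = 0.47170 × 81/486 = 0.0786 A.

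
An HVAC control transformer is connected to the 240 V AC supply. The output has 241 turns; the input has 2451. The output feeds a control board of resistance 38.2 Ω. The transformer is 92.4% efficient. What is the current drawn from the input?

V_out = 240 × 241/2451 = 23.599 V.
I_out = V_out/R = 23.599/38.2 = 0.61776 A.
P_out = V_out I_out = 23.599 × 0.61776 = 14.578 W.
P_in = P_out/η = 14.578/0.924 = 15.777 W.
I_in = P_in/V_in = 15.777/240 = 0.0657 A.

I_in ≈ 0.0657 A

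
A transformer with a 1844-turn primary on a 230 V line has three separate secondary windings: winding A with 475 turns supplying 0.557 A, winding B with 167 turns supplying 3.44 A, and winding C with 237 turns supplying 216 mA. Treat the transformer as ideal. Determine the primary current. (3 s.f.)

V_A = 230 × 475/1844 = 59.246 V; V_B = 230 × 167/1844 = 20.830 V; V_C = 230 × 237/1844 = 29.561 V.
P_out = V_A I_A + V_B I_B + V_C I_C = 59.246×0.557 + 20.830×3.44 + 29.561×0.216 = 33.000 + 71.654 + 6.3851 = 111.04 W.
Ideal ⇒ P_in = P_out, so I_p = P_out/V_p = 111.04/230 = 0.483 A.

I_p ≈ 0.483 A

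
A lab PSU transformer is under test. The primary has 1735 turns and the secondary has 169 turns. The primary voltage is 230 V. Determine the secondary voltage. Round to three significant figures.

V_s/V_p = N_s/N_p, so V_s = 230 × 169/1735 = 22.4 V.

V_s ≈ 22.4 V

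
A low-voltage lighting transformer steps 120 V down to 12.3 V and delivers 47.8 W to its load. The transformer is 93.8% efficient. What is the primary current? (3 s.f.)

P_in = P_out/η = 47.8/0.938 = 50.959 W.
I_p = P_in/V_p = 50.959/120 = 0.425 A.

I_p ≈ 0.425 A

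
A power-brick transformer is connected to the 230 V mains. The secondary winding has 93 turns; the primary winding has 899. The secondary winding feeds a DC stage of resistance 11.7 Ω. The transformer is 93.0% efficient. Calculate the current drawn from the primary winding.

I_p ≈ 0.226 A

V_s = 230 × 93/899 = 23.793 V.
I_s = V_s/R = 23.793/11.7 = 2.0336 A.
P_out = V_s I_s = 23.793 × 2.0336 = 48.386 W.
P_in = P_out/η = 48.386/0.930 = 52.028 W.
I_p = P_in/V_p = 52.028/230 = 0.226 A.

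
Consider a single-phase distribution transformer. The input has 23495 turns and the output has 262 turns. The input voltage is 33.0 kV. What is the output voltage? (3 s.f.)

V_out ≈ 368 V

V_out/V_in = N_out/N_in, so V_out = 33000 × 262/23495 = 368 V.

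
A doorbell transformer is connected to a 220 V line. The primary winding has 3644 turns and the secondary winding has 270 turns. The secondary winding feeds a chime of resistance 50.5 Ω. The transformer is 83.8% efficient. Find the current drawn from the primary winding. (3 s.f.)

V_s = 220 × 270/3644 = 16.301 V.
I_s = V_s/R = 16.301/50.5 = 0.32279 A.
P_out = V_s I_s = 16.301 × 0.32279 = 5.2617 W.
P_in = P_out/η = 5.2617/0.838 = 6.2789 W.
I_p = P_in/V_p = 6.2789/220 = 0.0285 A.

I_p ≈ 0.0285 A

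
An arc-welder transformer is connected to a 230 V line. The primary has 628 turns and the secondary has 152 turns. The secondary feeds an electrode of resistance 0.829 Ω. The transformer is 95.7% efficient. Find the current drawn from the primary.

I_p ≈ 17.0 A

V_s = 230 × 152/628 = 55.669 V.
I_s = V_s/R = 55.669/0.829 = 67.152 A.
P_out = V_s I_s = 55.669 × 67.152 = 3738.3 W.
P_in = P_out/η = 3738.3/0.957 = 3906.2 W.
I_p = P_in/V_p = 3906.2/230 = 17.0 A.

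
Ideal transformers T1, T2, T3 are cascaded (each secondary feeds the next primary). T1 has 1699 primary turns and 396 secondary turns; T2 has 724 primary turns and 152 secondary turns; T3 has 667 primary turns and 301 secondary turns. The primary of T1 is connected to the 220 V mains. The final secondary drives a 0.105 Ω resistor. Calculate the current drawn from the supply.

After T1: V = 220.00 × 396/1699 = 51.277 V.
After T2: V = 51.277 × 152/724 = 10.765 V.
After T3: V = 10.765 × 301/667 = 4.8581 V.
I_load = 4.8581/0.105 = 46.268 A, so P_out = 4.8581 × 46.268 = 224.78 W.
All ideal ⇒ P_in = P_out, so I_supply = 224.78/220 = 1.02 A.

I_supply ≈ 1.02 A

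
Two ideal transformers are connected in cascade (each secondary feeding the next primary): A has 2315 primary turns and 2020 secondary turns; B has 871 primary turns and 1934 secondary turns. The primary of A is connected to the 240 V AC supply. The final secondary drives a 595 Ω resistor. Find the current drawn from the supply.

After A: V = 240.00 × 2020/2315 = 209.42 V.
After B: V = 209.42 × 1934/871 = 465.00 V.
I_load = 465.00/595 = 0.78151 A, so P_out = 465.00 × 0.78151 = 363.40 W.
All ideal ⇒ P_in = P_out, so I_supply = 363.40/240 = 1.51 A.

I_supply ≈ 1.51 A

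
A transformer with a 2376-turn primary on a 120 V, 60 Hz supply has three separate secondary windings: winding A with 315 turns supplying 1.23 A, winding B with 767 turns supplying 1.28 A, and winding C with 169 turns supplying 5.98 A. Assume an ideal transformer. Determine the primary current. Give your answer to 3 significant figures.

I_p ≈ 1.00 A

V_A = 120 × 315/2376 = 15.909 V; V_B = 120 × 767/2376 = 38.737 V; V_C = 120 × 169/2376 = 8.5354 V.
P_out = V_A I_A + V_B I_B + V_C I_C = 15.909×1.23 + 38.737×1.28 + 8.5354×5.98 = 19.568 + 49.584 + 51.041 = 120.19 W.
Ideal ⇒ P_in = P_out, so I_p = P_out/V_p = 120.19/120 = 1.00 A.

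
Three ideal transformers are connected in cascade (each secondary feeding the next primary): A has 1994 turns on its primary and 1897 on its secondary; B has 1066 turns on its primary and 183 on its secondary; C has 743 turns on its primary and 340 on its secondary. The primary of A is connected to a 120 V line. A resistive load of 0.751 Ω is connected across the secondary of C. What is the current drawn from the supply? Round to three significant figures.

After A: V = 120.00 × 1897/1994 = 114.16 V.
After B: V = 114.16 × 183/1066 = 19.598 V.
After C: V = 19.598 × 340/743 = 8.9682 V.
I_load = 8.9682/0.751 = 11.942 A, so P_out = 8.9682 × 11.942 = 107.10 W.
All ideal ⇒ P_in = P_out, so I_supply = 107.10/120 = 0.892 A.

I_supply ≈ 0.892 A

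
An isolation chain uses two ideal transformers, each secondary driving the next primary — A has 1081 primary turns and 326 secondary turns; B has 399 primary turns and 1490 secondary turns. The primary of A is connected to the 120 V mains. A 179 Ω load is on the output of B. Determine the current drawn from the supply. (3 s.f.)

I_supply ≈ 0.850 A

After A: V = 120.00 × 326/1081 = 36.189 V.
After B: V = 36.189 × 1490/399 = 135.14 V.
I_load = 135.14/179 = 0.75498 A, so P_out = 135.14 × 0.75498 = 102.03 W.
All ideal ⇒ P_in = P_out, so I_supply = 102.03/120 = 0.850 A.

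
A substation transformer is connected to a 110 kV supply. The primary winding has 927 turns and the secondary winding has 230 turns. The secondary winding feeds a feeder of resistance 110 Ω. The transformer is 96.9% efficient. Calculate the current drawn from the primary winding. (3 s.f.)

V_s = 110000 × 230/927 = 27292 V.
I_s = V_s/R = 27292/110 = 248.11 A.
P_out = V_s I_s = 27292 × 248.11 = 6.7716×10^6 W.
P_in = P_out/η = 6.7716×10^6/0.969 = 6.9882×10^6 W.
I_p = P_in/V_p = 6.9882×10^6/110000 = 63.5 A.

I_p ≈ 63.5 A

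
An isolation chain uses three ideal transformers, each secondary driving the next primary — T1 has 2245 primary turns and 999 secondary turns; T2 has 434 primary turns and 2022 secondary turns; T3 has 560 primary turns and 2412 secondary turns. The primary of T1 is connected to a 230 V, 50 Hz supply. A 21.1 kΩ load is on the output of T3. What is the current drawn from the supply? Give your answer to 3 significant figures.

After T1: V = 230.00 × 999/2245 = 102.35 V.
After T2: V = 102.35 × 2022/434 = 476.84 V.
After T3: V = 476.84 × 2412/560 = 2053.8 V.
I_load = 2053.8/21100 = 0.097336 A, so P_out = 2053.8 × 0.097336 = 199.91 W.
All ideal ⇒ P_in = P_out, so I_supply = 199.91/230 = 0.869 A.

I_supply ≈ 0.869 A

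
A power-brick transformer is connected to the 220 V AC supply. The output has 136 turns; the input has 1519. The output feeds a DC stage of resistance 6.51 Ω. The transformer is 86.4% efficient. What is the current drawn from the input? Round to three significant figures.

V_out = 220 × 136/1519 = 19.697 V.
I_out = V_out/R = 19.697/6.51 = 3.0257 A.
P_out = V_out I_out = 19.697 × 3.0257 = 59.597 W.
P_in = P_out/η = 59.597/0.864 = 68.978 W.
I_in = P_in/V_in = 68.978/220 = 0.314 A.

I_in ≈ 0.314 A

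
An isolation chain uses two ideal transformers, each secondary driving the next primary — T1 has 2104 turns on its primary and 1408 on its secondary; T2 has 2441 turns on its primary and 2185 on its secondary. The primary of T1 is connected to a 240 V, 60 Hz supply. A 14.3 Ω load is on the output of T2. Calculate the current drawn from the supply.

After T1: V = 240.00 × 1408/2104 = 160.61 V.
After T2: V = 160.61 × 2185/2441 = 143.76 V.
I_load = 143.76/14.3 = 10.053 A, so P_out = 143.76 × 10.053 = 1445.3 W.
All ideal ⇒ P_in = P_out, so I_supply = 1445.3/240 = 6.02 A.

I_supply ≈ 6.02 A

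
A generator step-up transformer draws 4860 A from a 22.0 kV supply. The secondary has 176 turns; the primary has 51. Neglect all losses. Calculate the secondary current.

I_s ≈ 1410 A

I_s/I_p = N_p/N_s, so I_s = 4860 × 51/176 = 1410 A.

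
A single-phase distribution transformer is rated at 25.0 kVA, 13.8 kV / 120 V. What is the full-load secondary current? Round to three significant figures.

I_s = S/V_s = 25000/120 = 208 A.

I_s ≈ 208 A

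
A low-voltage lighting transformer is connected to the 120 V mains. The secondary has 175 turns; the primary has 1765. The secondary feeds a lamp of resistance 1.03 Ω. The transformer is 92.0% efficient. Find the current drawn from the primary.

V_s = 120 × 175/1765 = 11.898 V.
I_s = V_s/R = 11.898/1.03 = 11.551 A.
P_out = V_s I_s = 11.898 × 11.551 = 137.44 W.
P_in = P_out/η = 137.44/0.920 = 149.39 W.
I_p = P_in/V_p = 149.39/120 = 1.24 A.

I_p ≈ 1.24 A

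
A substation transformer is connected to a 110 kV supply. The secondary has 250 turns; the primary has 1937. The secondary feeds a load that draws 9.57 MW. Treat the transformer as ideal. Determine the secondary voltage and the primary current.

V_s = V_p × N_s/N_p = 110000 × 250/1937 = 14197 V.
I_s = P/V_s = 9.57×10^6/14197 = 674.08 A.
I_p = I_s × N_s/N_p = 674.08 × 250/1937 = 87.0 A.

V_s ≈ 14200 V, I_p ≈ 87.0 A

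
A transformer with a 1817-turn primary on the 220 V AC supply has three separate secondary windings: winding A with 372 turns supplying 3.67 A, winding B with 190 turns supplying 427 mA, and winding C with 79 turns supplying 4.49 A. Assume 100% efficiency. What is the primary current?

V_A = 220 × 372/1817 = 45.041 V; V_B = 220 × 190/1817 = 23.005 V; V_C = 220 × 79/1817 = 9.5652 V.
P_out = V_A I_A + V_B I_B + V_C I_C = 45.041×3.67 + 23.005×0.427 + 9.5652×4.49 = 165.30 + 9.8231 + 42.948 = 218.07 W.
Ideal ⇒ P_in = P_out, so I_p = P_out/V_p = 218.07/220 = 0.991 A.

I_p ≈ 0.991 A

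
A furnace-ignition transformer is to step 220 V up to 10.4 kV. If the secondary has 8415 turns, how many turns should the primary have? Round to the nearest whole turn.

N_p/N_s = V_p/V_s, so N_p = 8415 × 220/10400 = 178.0 ≈ 178 turns.

N_p = 178 turns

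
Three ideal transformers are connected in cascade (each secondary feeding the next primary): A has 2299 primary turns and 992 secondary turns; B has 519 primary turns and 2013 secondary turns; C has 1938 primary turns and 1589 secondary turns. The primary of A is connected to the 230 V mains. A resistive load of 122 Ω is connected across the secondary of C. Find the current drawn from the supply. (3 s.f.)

Secondary of A: V = 230.00 × 992/2299 = 99.243 V.
Secondary of B: V = 99.243 × 2013/519 = 384.93 V.
Secondary of C: V = 384.93 × 1589/1938 = 315.61 V.
I_load = 315.61/122 = 2.5869 A, so P_out = 315.61 × 2.5869 = 816.46 W.
All ideal ⇒ P_in = P_out, so I_supply = 816.46/230 = 3.55 A.

I_supply ≈ 3.55 A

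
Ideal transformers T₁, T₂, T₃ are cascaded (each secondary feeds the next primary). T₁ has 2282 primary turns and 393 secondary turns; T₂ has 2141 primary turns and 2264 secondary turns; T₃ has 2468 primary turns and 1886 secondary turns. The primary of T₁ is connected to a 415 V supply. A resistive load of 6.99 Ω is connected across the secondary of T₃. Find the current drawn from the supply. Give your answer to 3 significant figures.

Secondary of T₁: V = 415.00 × 393/2282 = 71.470 V.
Secondary of T₂: V = 71.470 × 2264/2141 = 75.576 V.
Secondary of T₃: V = 75.576 × 1886/2468 = 57.754 V.
I_load = 57.754/6.99 = 8.2624 A, so P_out = 57.754 × 8.2624 = 477.18 W.
All ideal ⇒ P_in = P_out, so I_supply = 477.18/415 = 1.15 A.

I_supply ≈ 1.15 A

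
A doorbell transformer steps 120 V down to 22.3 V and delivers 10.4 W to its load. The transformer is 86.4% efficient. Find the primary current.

I_p ≈ 0.100 A

P_in = P_out/η = 10.4/0.864 = 12.037 W.
I_p = P_in/V_p = 12.037/120 = 0.100 A.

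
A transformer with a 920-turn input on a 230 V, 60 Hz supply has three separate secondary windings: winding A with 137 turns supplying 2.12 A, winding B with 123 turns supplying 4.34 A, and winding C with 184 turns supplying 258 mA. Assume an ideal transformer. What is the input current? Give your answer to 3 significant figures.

V_A = 230 × 137/920 = 34.250 V; V_B = 230 × 123/920 = 30.750 V; V_C = 230 × 184/920 = 46.000 V.
P_out = V_A I_A + V_B I_B + V_C I_C = 34.250×2.12 + 30.750×4.34 + 46.000×0.258 = 72.610 + 133.45 + 11.868 = 217.93 W.
Ideal ⇒ P_in = P_out, so I_in = P_out/V_in = 217.93/230 = 0.948 A.

I_in ≈ 0.948 A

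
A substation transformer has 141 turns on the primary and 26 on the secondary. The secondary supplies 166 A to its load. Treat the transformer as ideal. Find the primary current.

I_p ≈ 30.6 A

For an ideal transformer I_p/I_s = N_s/N_p, so I_p = 166 × 26/141 = 30.6 A.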